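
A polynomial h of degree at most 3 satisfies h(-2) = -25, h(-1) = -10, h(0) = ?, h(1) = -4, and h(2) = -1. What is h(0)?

-5

On equispaced nodes a degree-3 polynomial has vanishing fourth forward difference, so
  h(-2) - 4·h(-1) + 6·h(0) - 4·h(1) + h(2) = 0.
Substituting the known values and solving for h(0):
  6·h(0) = -30
  h(0) = -5.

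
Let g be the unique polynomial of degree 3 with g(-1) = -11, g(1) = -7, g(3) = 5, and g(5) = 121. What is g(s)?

g(s) = 2s^3 - 5s^2 - 4

Using the Lagrange interpolation formula with nodes -1, 1, 3, 5:
  L_0(s) = (s - 1)(s - 3)(s - 5) / -48
  L_1(s) = (s + 1)(s - 3)(s - 5) / 16
  L_2(s) = (s + 1)(s - 1)(s - 5) / -16
  L_3(s) = (s + 1)(s - 1)(s - 3) / 48
Then g(s) = -11·L_0(s) - 7·L_1(s) + 5·L_2(s) + 121·L_3(s).
Expanding and collecting terms gives g(s) = 2s^3 - 5s^2 - 4.
Check: g(3) = 5. ✓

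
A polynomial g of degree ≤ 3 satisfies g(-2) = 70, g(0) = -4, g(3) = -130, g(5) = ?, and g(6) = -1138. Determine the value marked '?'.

-644

The 4 known points determine the degree-3 polynomial uniquely.
Write g(n) = an^3 + bn^2 + cn + d. Substituting each data point gives a linear system:
  -8a + 4b - 2c + d = 70
  d = -4
  27a + 9b + 3c + d = -130
  216a + 36b + 6c + d = -1138
Solving the system yields a = -6, b = 5, c = -3, d = -4.
So g(n) = -6n³ + 5n² - 3n - 4.
Then g(5) = -644.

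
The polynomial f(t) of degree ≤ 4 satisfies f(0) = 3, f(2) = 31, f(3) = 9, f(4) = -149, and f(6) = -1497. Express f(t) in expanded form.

f(t) = -2t^4 + 4t^3 + 6t^2 + 2t + 3

Using the Lagrange interpolation formula with nodes 0, 2, 3, 4, 6:
  L_0(t) = (t - 2)(t - 3)(t - 4)(t - 6) / 144
  L_1(t) = t(t - 3)(t - 4)(t - 6) / -16
  L_2(t) = t(t - 2)(t - 4)(t - 6) / 9
  L_3(t) = t(t - 2)(t - 3)(t - 6) / -16
  L_4(t) = t(t - 2)(t - 3)(t - 4) / 144
Then f(t) = 3·L_0(t) + 31·L_1(t) + 9·L_2(t) - 149·L_3(t) - 1497·L_4(t).
Expanding and collecting terms gives f(t) = -2t^4 + 4t^3 + 6t^2 + 2t + 3.
Check: f(4) = -149. ✓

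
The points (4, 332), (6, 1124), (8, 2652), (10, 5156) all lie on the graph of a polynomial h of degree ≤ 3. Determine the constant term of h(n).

-4

Write h(n) = an^3 + bn^2 + cn + d. Substituting each data point gives a linear system:
  64a + 16b + 4c + d = 332
  216a + 36b + 6c + d = 1124
  512a + 64b + 8c + d = 2652
  1000a + 100b + 10c + d = 5156
Solving the system yields a = 5, b = 2, c = -4, d = -4.
So h(n) = 5n^3 + 2n^2 - 4n - 4.
The constant term is -4.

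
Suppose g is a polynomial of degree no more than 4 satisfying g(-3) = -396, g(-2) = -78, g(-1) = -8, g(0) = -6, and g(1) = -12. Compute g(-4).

Forward differences of the values at s = -3, -2, -1, 0, 1:
  g  : -396  -78  -8  -6  -12
  Δ  : 318  70  2  -6
  Δ^2: -248  -68  -8
  Δ^3: 180  60
  Δ^4: -120
The fourth differences are constant, confirming degree 4.
Interpolating (Newton forward form) and evaluating at s = -4 gives g(-4) = -1262.

-1262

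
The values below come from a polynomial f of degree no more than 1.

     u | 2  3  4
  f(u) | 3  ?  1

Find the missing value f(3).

The 2 known points determine the degree-1 polynomial uniquely.
Write f(u) = au + b. Substituting each data point gives a linear system:
  2a + b = 3
  4a + b = 1
Solving the system yields a = -1, b = 5.
So f(u) = -u + 5.
Then f(3) = 2.

2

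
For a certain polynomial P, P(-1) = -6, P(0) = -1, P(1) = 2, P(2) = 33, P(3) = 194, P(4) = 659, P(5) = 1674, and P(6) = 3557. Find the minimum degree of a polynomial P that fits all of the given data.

Forward differences of the values at n = -1, 0, 1, 2, 3, 4, 5, 6:
  P  : -6  -1  2  33  194  659  1674  3557
  Δ  : 5  3  31  161  465  1015  1883
  Δ^2: -2  28  130  304  550  868
  Δ^3: 30  102  174  246  318
  Δ^4: 72  72  72  72
  Δ^5: 0  0  0
  Δ^6: 0  0
  Δ^7: 0
The fourth differences are constant (72) and nonzero, while all higher differences vanish, so the minimal degree is 4.

4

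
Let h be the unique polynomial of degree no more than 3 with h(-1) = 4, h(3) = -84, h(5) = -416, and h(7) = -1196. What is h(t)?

Write h(t) = at^3 + bt^2 + ct + d. Substituting each data point gives a linear system:
  -a + b - c + d = 4
  27a + 9b + 3c + d = -84
  125a + 25b + 5c + d = -416
  343a + 49b + 7c + d = -1196
Solving the system yields a = -4, b = 4, c = -2, d = -6.
So h(t) = -4t^3 + 4t^2 - 2t - 6.
Check: h(7) = -1196. ✓

h(t) = -4t^3 + 4t^2 - 2t - 6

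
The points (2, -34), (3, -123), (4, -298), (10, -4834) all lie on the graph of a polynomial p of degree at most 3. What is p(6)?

-1026

Write p(u) = au^3 + bu^2 + cu + d. Substituting each data point gives a linear system:
  8a + 4b + 2c + d = -34
  27a + 9b + 3c + d = -123
  64a + 16b + 4c + d = -298
  1000a + 100b + 10c + d = -4834
Solving the system yields a = -5, b = 2, c = -4, d = 6.
So p(u) = -5u^3 + 2u^2 - 4u + 6.
Then p(6) = -1026.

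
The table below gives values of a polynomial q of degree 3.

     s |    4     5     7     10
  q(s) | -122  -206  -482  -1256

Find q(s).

Write q(s) = as^3 + bs^2 + cs + d. Substituting each data point gives a linear system:
  64a + 16b + 4c + d = -122
  125a + 25b + 5c + d = -206
  343a + 49b + 7c + d = -482
  1000a + 100b + 10c + d = -1256
Solving the system yields a = -1, b = -2, c = -5, d = -6.
So q(s) = -s^3 - 2s^2 - 5s - 6.
Check: q(5) = -206. ✓

q(s) = -s^3 - 2s^2 - 5s - 6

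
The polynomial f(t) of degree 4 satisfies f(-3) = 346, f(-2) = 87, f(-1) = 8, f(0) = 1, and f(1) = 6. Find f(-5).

Write f(t) = at^4 + bt^3 + ct^2 + dt + e. Substituting each data point gives a linear system:
  81a - 27b + 9c - 3d + e = 346
  16a - 8b + 4c - 2d + e = 87
  a - b + c - d + e = 8
  e = 1
  a + b + c + d + e = 6
Solving the system yields a = 2, b = -6, c = 4, d = 5, e = 1.
So f(t) = 2t^4 - 6t^3 + 4t^2 + 5t + 1.
Then f(-5) = 2076.

2076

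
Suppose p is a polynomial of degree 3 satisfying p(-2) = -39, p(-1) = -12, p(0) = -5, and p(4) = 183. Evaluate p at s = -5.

Write p(s) = as^3 + bs^2 + cs + d. Substituting each data point gives a linear system:
  -8a + 4b - 2c + d = -39
  -a + b - c + d = -12
  d = -5
  64a + 16b + 4c + d = 183
Solving the system yields a = 3, b = -1, c = 3, d = -5.
So p(s) = 3s^3 - s^2 + 3s - 5.
Then p(-5) = -420.

-420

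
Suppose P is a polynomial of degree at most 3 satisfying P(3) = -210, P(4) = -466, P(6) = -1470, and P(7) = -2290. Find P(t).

Using the Lagrange interpolation formula with nodes 3, 4, 6, 7:
  L_0(t) = (t - 4)(t - 6)(t - 7) / -12
  L_1(t) = (t - 3)(t - 6)(t - 7) / 6
  L_2(t) = (t - 3)(t - 4)(t - 7) / -6
  L_3(t) = (t - 3)(t - 4)(t - 6) / 12
Then P(t) = -210·L_0(t) - 466·L_1(t) - 1470·L_2(t) - 2290·L_3(t).
Expanding and collecting terms gives P(t) = -6t³ - 4t² - 6t + 6.
Check: P(4) = -466. ✓

P(t) = -6t^3 - 4t^2 - 6t + 6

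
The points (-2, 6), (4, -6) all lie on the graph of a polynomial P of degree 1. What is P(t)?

Using the Lagrange interpolation formula with nodes -2, 4:
  L_0(t) = (t - 4) / -6
  L_1(t) = (t + 2) / 6
Then P(t) = 6·L_0(t) - 6·L_1(t).
Expanding and collecting terms gives P(t) = -2t + 2.
Check: P(4) = -6. ✓

P(t) = -2t + 2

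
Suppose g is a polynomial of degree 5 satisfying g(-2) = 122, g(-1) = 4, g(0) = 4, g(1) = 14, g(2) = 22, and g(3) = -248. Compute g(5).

-6206

Write g(x) = ax^5 + bx^4 + cx^3 + dx^2 + ex + k. Substituting each data point gives a linear system:
  -32a + 16b - 8c + 4d - 2e + k = 122
  -a + b - c + d - e + k = 4
  k = 4
  a + b + c + d + e + k = 14
  32a + 16b + 8c + 4d + 2e + k = 22
  243a + 81b + 27c + 9d + 3e + k = -248
Solving the system yields a = -3, b = 4, c = 5, d = 1, e = 3, k = 4.
So g(x) = -3x⁵ + 4x⁴ + 5x³ + x² + 3x + 4.
Then g(5) = -6206.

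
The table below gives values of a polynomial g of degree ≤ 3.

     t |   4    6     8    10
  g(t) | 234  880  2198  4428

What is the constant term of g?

-2

Write g(t) = at^3 + bt^2 + ct + d. Substituting each data point gives a linear system:
  64a + 16b + 4c + d = 234
  216a + 36b + 6c + d = 880
  512a + 64b + 8c + d = 2198
  1000a + 100b + 10c + d = 4428
Solving the system yields a = 5, b = -6, c = 3, d = -2.
So g(t) = 5t^3 - 6t^2 + 3t - 2.
The constant term is -2.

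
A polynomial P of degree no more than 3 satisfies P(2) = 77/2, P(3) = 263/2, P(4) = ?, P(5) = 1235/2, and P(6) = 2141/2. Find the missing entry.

629/2

On equispaced nodes a degree-3 polynomial has vanishing fourth forward difference, so
  P(2) - 4·P(3) + 6·P(4) - 4·P(5) + P(6) = 0.
Substituting the known values and solving for P(4):
  6·P(4) = 1887
  P(4) = 629/2.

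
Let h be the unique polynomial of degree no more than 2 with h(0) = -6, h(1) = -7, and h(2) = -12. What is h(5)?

Using the Lagrange interpolation formula with nodes 0, 1, 2:
  L_0(x) = (x - 1)(x - 2) / 2
  L_1(x) = x(x - 2) / -1
  L_2(x) = x(x - 1) / 2
Then h(x) = -6·L_0(x) - 7·L_1(x) - 12·L_2(x).
Expanding and collecting terms gives h(x) = -2x² + x - 6.
Evaluating at x = 5: h(5) = -51.

-51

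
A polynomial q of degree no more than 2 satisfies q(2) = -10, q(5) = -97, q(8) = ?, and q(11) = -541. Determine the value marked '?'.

-274

The 3 known points determine the degree-2 polynomial uniquely.
Write q(x) = ax^2 + bx + c. Substituting each data point gives a linear system:
  4a + 2b + c = -10
  25a + 5b + c = -97
  121a + 11b + c = -541
Solving the system yields a = -5, b = 6, c = -2.
So q(x) = -5x² + 6x - 2.
Then q(8) = -274.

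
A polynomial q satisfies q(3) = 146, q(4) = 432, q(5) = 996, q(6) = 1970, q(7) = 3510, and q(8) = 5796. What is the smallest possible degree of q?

4

Forward differences of the values at s = 3, 4, 5, 6, 7, 8:
  q  : 146  432  996  1970  3510  5796
  Δ  : 286  564  974  1540  2286
  Δ^2: 278  410  566  746
  Δ^3: 132  156  180
  Δ^4: 24  24
  Δ^5: 0
The fourth differences are constant (24) and nonzero, while all higher differences vanish, so the minimal degree is 4.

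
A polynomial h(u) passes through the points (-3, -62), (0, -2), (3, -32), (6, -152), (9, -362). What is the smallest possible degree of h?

Forward differences of the values at u = -3, 0, 3, 6, 9:
  h  : -62  -2  -32  -152  -362
  Δ  : 60  -30  -120  -210
  Δ^2: -90  -90  -90
  Δ^3: 0  0
  Δ^4: 0
The second differences are constant (-90) and nonzero, while all higher differences vanish, so the minimal degree is 2.

2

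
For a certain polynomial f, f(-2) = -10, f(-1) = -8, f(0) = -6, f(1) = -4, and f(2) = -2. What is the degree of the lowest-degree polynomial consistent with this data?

1

Forward differences of the values at x = -2, -1, 0, 1, 2:
  f  : -10  -8  -6  -4  -2
  Δ  : 2  2  2  2
  Δ^2: 0  0  0
  Δ^3: 0  0
  Δ^4: 0
The first differences are constant (2) and nonzero, while all higher differences vanish, so the minimal degree is 1.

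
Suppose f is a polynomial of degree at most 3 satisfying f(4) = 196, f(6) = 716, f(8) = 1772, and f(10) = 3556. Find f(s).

f(s) = 4s^3 - 5s^2 + 6s - 4

Write f(s) = as^3 + bs^2 + cs + d. Substituting each data point gives a linear system:
  64a + 16b + 4c + d = 196
  216a + 36b + 6c + d = 716
  512a + 64b + 8c + d = 1772
  1000a + 100b + 10c + d = 3556
Solving the system yields a = 4, b = -5, c = 6, d = -4.
So f(s) = 4s^3 - 5s^2 + 6s - 4.
Check: f(6) = 716. ✓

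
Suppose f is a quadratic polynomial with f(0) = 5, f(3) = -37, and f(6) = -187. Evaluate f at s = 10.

Write f(s) = as^2 + bs + c. Substituting each data point gives a linear system:
  c = 5
  9a + 3b + c = -37
  36a + 6b + c = -187
Solving the system yields a = -6, b = 4, c = 5.
So f(s) = -6s^2 + 4s + 5.
Then f(10) = -555.

-555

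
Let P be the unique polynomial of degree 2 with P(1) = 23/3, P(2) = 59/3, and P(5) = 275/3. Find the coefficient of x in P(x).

3

Write P(x) = ax^2 + bx + c. Substituting each data point gives a linear system:
  a + b + c = 23/3
  4a + 2b + c = 59/3
  25a + 5b + c = 275/3
Solving the system yields a = 3, b = 3, c = 5/3.
So P(x) = 3x² + 3x + 5/3.
The coefficient of x is 3.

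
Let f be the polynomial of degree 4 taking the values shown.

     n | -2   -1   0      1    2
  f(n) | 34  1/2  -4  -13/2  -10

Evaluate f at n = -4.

416

Using the Lagrange interpolation formula with nodes -2, -1, 0, 1, 2:
  L_0(n) = (n + 1)n(n - 1)(n - 2) / 24
  L_1(n) = (n + 2)n(n - 1)(n - 2) / -6
  L_2(n) = (n + 2)(n + 1)(n - 1)(n - 2) / 4
  L_3(n) = (n + 2)(n + 1)n(n - 2) / -6
  L_4(n) = (n + 2)(n + 1)n(n - 1) / 24
Then f(n) = 34·L_0(n) + 1/2·L_1(n) - 4·L_2(n) - 13/2·L_3(n) - 10·L_4(n).
Expanding and collecting terms gives f(n) = n^4 - (5/2)n^3 - n - 4.
Evaluating at n = -4: f(-4) = 416.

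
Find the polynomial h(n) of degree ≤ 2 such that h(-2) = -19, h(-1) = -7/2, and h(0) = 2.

Write h(n) = an^2 + bn + c. Substituting each data point gives a linear system:
  4a - 2b + c = -19
  a - b + c = -7/2
  c = 2
Solving the system yields a = -5, b = 1/2, c = 2.
So h(n) = -5n^2 + (1/2)n + 2.
Check: h(0) = 2. ✓

h(n) = -5n^2 + (1/2)n + 2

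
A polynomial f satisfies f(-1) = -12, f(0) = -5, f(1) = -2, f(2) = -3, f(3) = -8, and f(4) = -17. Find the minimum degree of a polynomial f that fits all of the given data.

Forward differences of the values at t = -1, 0, 1, 2, 3, 4:
  f  : -12  -5  -2  -3  -8  -17
  Δ  : 7  3  -1  -5  -9
  Δ^2: -4  -4  -4  -4
  Δ^3: 0  0  0
  Δ^4: 0  0
  Δ^5: 0
The second differences are constant (-4) and nonzero, while all higher differences vanish, so the minimal degree is 2.

2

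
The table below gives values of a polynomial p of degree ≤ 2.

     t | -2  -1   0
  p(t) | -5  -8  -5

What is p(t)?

Write p(t) = at^2 + bt + c. Substituting each data point gives a linear system:
  4a - 2b + c = -5
  a - b + c = -8
  c = -5
Solving the system yields a = 3, b = 6, c = -5.
So p(t) = 3t^2 + 6t - 5.
Check: p(-1) = -8. ✓

p(t) = 3t^2 + 6t - 5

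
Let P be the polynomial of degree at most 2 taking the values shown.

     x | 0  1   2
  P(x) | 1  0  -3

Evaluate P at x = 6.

-35

Using the Lagrange interpolation formula with nodes 0, 1, 2:
  L_0(x) = (x - 1)(x - 2) / 2
  L_1(x) = x(x - 2) / -1
  L_2(x) = x(x - 1) / 2
Then P(x) = 1·L_0(x) + 0·L_1(x) - 3·L_2(x).
Expanding and collecting terms gives P(x) = -x^2 + 1.
Evaluating at x = 6: P(6) = -35.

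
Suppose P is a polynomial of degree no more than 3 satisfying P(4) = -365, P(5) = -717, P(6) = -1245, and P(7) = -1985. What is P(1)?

-5

Using the Lagrange interpolation formula with nodes 4, 5, 6, 7:
  L_0(x) = (x - 5)(x - 6)(x - 7) / -6
  L_1(x) = (x - 4)(x - 6)(x - 7) / 2
  L_2(x) = (x - 4)(x - 5)(x - 7) / -2
  L_3(x) = (x - 4)(x - 5)(x - 6) / 6
Then P(x) = -365·L_0(x) - 717·L_1(x) - 1245·L_2(x) - 1985·L_3(x).
Expanding and collecting terms gives P(x) = -6x^3 + 2x^2 - 4x + 3.
Evaluating at x = 1: P(1) = -5.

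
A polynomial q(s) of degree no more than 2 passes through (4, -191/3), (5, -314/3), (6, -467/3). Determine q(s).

q(s) = -5s^2 + 4s + 1/3

Write q(s) = as^2 + bs + c. Substituting each data point gives a linear system:
  16a + 4b + c = -191/3
  25a + 5b + c = -314/3
  36a + 6b + c = -467/3
Solving the system yields a = -5, b = 4, c = 1/3.
So q(s) = -5s^2 + 4s + 1/3.
Check: q(4) = -191/3. ✓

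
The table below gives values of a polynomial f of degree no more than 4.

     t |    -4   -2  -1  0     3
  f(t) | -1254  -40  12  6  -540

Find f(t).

Using the Lagrange interpolation formula with nodes -4, -2, -1, 0, 3:
  L_0(t) = (t + 2)(t + 1)t(t - 3) / 168
  L_1(t) = (t + 4)(t + 1)t(t - 3) / -20
  L_2(t) = (t + 4)(t + 2)t(t - 3) / 12
  L_3(t) = (t + 4)(t + 2)(t + 1)(t - 3) / -24
  L_4(t) = (t + 4)(t + 2)(t + 1)t / 420
Then f(t) = -1254·L_0(t) - 40·L_1(t) + 12·L_2(t) + 6·L_3(t) - 540·L_4(t).
Expanding and collecting terms gives f(t) = -6t^4 - 3t^3 + 4t^2 - 5t + 6.
Check: f(3) = -540. ✓

f(t) = -6t^4 - 3t^3 + 4t^2 - 5t + 6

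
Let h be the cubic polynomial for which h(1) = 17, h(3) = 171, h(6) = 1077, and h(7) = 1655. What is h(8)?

2411

Using the Lagrange interpolation formula with nodes 1, 3, 6, 7:
  L_0(t) = (t - 3)(t - 6)(t - 7) / -60
  L_1(t) = (t - 1)(t - 6)(t - 7) / 24
  L_2(t) = (t - 1)(t - 3)(t - 7) / -15
  L_3(t) = (t - 1)(t - 3)(t - 6) / 24
Then h(t) = 17·L_0(t) + 171·L_1(t) + 1077·L_2(t) + 1655·L_3(t).
Expanding and collecting terms gives h(t) = 4t³ + 5t² + 5t + 3.
Evaluating at t = 8: h(8) = 2411.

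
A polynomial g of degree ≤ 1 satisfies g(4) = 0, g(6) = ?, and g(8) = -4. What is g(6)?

-2

The 2 known points determine the degree-1 polynomial uniquely.
Write g(t) = at + b. Substituting each data point gives a linear system:
  4a + b = 0
  8a + b = -4
Solving the system yields a = -1, b = 4.
So g(t) = -t + 4.
Then g(6) = -2.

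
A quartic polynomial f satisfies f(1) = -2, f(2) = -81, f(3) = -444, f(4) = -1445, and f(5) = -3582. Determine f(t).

f(t) = -6t^4 + t^3 + 2t^2 - 2t + 3

Using the Lagrange interpolation formula with nodes 1, 2, 3, 4, 5:
  L_0(t) = (t - 2)(t - 3)(t - 4)(t - 5) / 24
  L_1(t) = (t - 1)(t - 3)(t - 4)(t - 5) / -6
  L_2(t) = (t - 1)(t - 2)(t - 4)(t - 5) / 4
  L_3(t) = (t - 1)(t - 2)(t - 3)(t - 5) / -6
  L_4(t) = (t - 1)(t - 2)(t - 3)(t - 4) / 24
Then f(t) = -2·L_0(t) - 81·L_1(t) - 444·L_2(t) - 1445·L_3(t) - 3582·L_4(t).
Expanding and collecting terms gives f(t) = -6t^4 + t^3 + 2t^2 - 2t + 3.
Check: f(5) = -3582. ✓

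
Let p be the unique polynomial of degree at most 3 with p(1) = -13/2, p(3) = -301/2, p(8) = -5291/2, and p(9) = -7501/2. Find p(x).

p(x) = -5x^3 - x^2 - 3x + 5/2

Write p(x) = ax^3 + bx^2 + cx + d. Substituting each data point gives a linear system:
  a + b + c + d = -13/2
  27a + 9b + 3c + d = -301/2
  512a + 64b + 8c + d = -5291/2
  729a + 81b + 9c + d = -7501/2
Solving the system yields a = -5, b = -1, c = -3, d = 5/2.
So p(x) = -5x^3 - x^2 - 3x + 5/2.
Check: p(1) = -13/2. ✓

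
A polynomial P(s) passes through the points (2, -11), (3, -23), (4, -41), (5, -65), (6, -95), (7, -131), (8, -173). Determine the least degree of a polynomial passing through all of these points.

Forward differences of the values at s = 2, 3, 4, 5, 6, 7, 8:
  P  : -11  -23  -41  -65  -95  -131  -173
  Δ  : -12  -18  -24  -30  -36  -42
  Δ^2: -6  -6  -6  -6  -6
  Δ^3: 0  0  0  0
  Δ^4: 0  0  0
  Δ^5: 0  0
  Δ^6: 0
The second differences are constant (-6) and nonzero, while all higher differences vanish, so the minimal degree is 2.

2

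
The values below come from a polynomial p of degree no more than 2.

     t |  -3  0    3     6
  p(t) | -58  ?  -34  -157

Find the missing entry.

On equispaced nodes a degree-2 polynomial has vanishing third forward difference, so
  - p(-3) + 3·p(0) - 3·p(3) + p(6) = 0.
Substituting the known values and solving for p(0):
  3·p(0) = -3
  p(0) = -1.

-1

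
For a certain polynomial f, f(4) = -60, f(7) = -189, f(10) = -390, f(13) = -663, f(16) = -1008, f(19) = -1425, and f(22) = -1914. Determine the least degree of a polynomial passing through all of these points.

2

Forward differences of the values at x = 4, 7, 10, 13, 16, 19, 22:
  f  : -60  -189  -390  -663  -1008  -1425  -1914
  Δ  : -129  -201  -273  -345  -417  -489
  Δ^2: -72  -72  -72  -72  -72
  Δ^3: 0  0  0  0
  Δ^4: 0  0  0
  Δ^5: 0  0
  Δ^6: 0
The second differences are constant (-72) and nonzero, while all higher differences vanish, so the minimal degree is 2.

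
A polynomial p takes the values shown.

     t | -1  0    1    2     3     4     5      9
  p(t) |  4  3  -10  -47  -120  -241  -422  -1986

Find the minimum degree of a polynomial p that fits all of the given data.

Divided differences on the nodes -1, 0, 1, 2, 3, 4, 5, 9:
  order 0: 4  3  -10  -47  -120  -241  -422  -1986
  order 1: -1  -13  -37  -73  -121  -181  -391
  order 2: -6  -12  -18  -24  -30  -42
  order 3: -2  -2  -2  -2  -2
  order 4: 0  0  0  0
  order 5: 0  0  0
  order 6: 0  0
  order 7: 0
The order-3 divided differences are all -2 (nonzero) and every higher order vanishes, so the data lies on a polynomial of degree exactly 3.

3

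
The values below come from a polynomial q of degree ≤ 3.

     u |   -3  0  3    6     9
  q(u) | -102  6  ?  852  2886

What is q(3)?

108

On equispaced nodes a degree-3 polynomial has vanishing fourth forward difference, so
  q(-3) - 4·q(0) + 6·q(3) - 4·q(6) + q(9) = 0.
Substituting the known values and solving for q(3):
  6·q(3) = 648
  q(3) = 108.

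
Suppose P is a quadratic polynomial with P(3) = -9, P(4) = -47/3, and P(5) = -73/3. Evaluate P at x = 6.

Write P(x) = ax^2 + bx + c. Substituting each data point gives a linear system:
  9a + 3b + c = -9
  16a + 4b + c = -47/3
  25a + 5b + c = -73/3
Solving the system yields a = -1, b = 1/3, c = -1.
So P(x) = -x² + (1/3)x - 1.
Then P(6) = -35.

-35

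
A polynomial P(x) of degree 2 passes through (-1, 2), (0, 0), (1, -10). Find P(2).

Write P(x) = ax^2 + bx + c. Substituting each data point gives a linear system:
  a - b + c = 2
  c = 0
  a + b + c = -10
Solving the system yields a = -4, b = -6, c = 0.
So P(x) = -4x² - 6x.
Then P(2) = -28.

-28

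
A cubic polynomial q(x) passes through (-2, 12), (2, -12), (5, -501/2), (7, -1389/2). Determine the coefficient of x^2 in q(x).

Write q(x) = ax^3 + bx^2 + cx + d. Substituting each data point gives a linear system:
  -8a + 4b - 2c + d = 12
  8a + 4b + 2c + d = -12
  125a + 25b + 5c + d = -501/2
  343a + 49b + 7c + d = -1389/2
Solving the system yields a = -2, b = -1/2, c = 2, d = 2.
So q(x) = -2x^3 - (1/2)x^2 + 2x + 2.
The coefficient of x^2 is -1/2.

-1/2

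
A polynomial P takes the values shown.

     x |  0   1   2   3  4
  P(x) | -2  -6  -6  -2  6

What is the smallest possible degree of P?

Forward differences of the values at x = 0, 1, 2, 3, 4:
  P  : -2  -6  -6  -2  6
  Δ  : -4  0  4  8
  Δ^2: 4  4  4
  Δ^3: 0  0
  Δ^4: 0
The second differences are constant (4) and nonzero, while all higher differences vanish, so the minimal degree is 2.

2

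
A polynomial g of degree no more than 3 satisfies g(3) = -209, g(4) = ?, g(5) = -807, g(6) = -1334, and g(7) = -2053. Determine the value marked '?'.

The 4 known points determine the degree-3 polynomial uniquely.
Write g(s) = as^3 + bs^2 + cs + d. Substituting each data point gives a linear system:
  27a + 9b + 3c + d = -209
  125a + 25b + 5c + d = -807
  216a + 36b + 6c + d = -1334
  343a + 49b + 7c + d = -2053
Solving the system yields a = -5, b = -6, c = -6, d = -2.
So g(s) = -5s^3 - 6s^2 - 6s - 2.
Then g(4) = -442.

-442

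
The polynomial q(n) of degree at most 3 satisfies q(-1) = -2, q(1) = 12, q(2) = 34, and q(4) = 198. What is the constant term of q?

6

Write q(n) = an^3 + bn^2 + cn + d. Substituting each data point gives a linear system:
  -a + b - c + d = -2
  a + b + c + d = 12
  8a + 4b + 2c + d = 34
  64a + 16b + 4c + d = 198
Solving the system yields a = 3, b = -1, c = 4, d = 6.
So q(n) = 3n³ - n² + 4n + 6.
The constant term is 6.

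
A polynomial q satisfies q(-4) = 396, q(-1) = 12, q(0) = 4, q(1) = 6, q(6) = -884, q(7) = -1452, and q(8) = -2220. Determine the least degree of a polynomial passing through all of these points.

3

Divided differences on the nodes -4, -1, 0, 1, 6, 7, 8:
  order 0: 396  12  4  6  -884  -1452  -2220
  order 1: -128  -8  2  -178  -568  -768
  order 2: 30  5  -30  -65  -100
  order 3: -5  -5  -5  -5
  order 4: 0  0  0
  order 5: 0  0
  order 6: 0
The order-3 divided differences are all -5 (nonzero) and every higher order vanishes, so the data lies on a polynomial of degree exactly 3.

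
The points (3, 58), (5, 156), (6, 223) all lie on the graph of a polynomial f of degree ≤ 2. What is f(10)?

611

Using the Lagrange interpolation formula with nodes 3, 5, 6:
  L_0(s) = (s - 5)(s - 6) / 6
  L_1(s) = (s - 3)(s - 6) / -2
  L_2(s) = (s - 3)(s - 5) / 3
Then f(s) = 58·L_0(s) + 156·L_1(s) + 223·L_2(s).
Expanding and collecting terms gives f(s) = 6s^2 + s + 1.
Evaluating at s = 10: f(10) = 611.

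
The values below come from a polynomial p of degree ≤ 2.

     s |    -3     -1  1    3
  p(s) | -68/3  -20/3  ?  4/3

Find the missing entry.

On equispaced nodes a degree-2 polynomial has vanishing third forward difference, so
  - p(-3) + 3·p(-1) - 3·p(1) + p(3) = 0.
Substituting the known values and solving for p(1):
  -3·p(1) = -4
  p(1) = 4/3.

4/3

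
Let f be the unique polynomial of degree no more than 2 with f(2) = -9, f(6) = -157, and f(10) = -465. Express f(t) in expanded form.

Using the Lagrange interpolation formula with nodes 2, 6, 10:
  L_0(t) = (t - 6)(t - 10) / 32
  L_1(t) = (t - 2)(t - 10) / -16
  L_2(t) = (t - 2)(t - 6) / 32
Then f(t) = -9·L_0(t) - 157·L_1(t) - 465·L_2(t).
Expanding and collecting terms gives f(t) = -5t² + 3t + 5.
Check: f(2) = -9. ✓

f(t) = -5t^2 + 3t + 5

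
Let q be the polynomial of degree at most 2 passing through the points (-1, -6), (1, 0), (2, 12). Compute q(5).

Using the Lagrange interpolation formula with nodes -1, 1, 2:
  L_0(u) = (u - 1)(u - 2) / 6
  L_1(u) = (u + 1)(u - 2) / -2
  L_2(u) = (u + 1)(u - 1) / 3
Then q(u) = -6·L_0(u) + 0·L_1(u) + 12·L_2(u).
Expanding and collecting terms gives q(u) = 3u^2 + 3u - 6.
Evaluating at u = 5: q(5) = 84.

84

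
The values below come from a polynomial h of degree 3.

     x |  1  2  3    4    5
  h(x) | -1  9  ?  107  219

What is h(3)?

The 4 known points determine the degree-3 polynomial uniquely.
Write h(x) = ax^3 + bx^2 + cx + d. Substituting each data point gives a linear system:
  a + b + c + d = -1
  8a + 4b + 2c + d = 9
  64a + 16b + 4c + d = 107
  125a + 25b + 5c + d = 219
Solving the system yields a = 2, b = -1, c = -1, d = -1.
So h(x) = 2x^3 - x^2 - x - 1.
Then h(3) = 41.

41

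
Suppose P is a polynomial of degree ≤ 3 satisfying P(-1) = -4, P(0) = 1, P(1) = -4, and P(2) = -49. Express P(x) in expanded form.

P(x) = -5x^3 - 5x^2 + 5x + 1

Using the Lagrange interpolation formula with nodes -1, 0, 1, 2:
  L_0(x) = x(x - 1)(x - 2) / -6
  L_1(x) = (x + 1)(x - 1)(x - 2) / 2
  L_2(x) = (x + 1)x(x - 2) / -2
  L_3(x) = (x + 1)x(x - 1) / 6
Then P(x) = -4·L_0(x) + 1·L_1(x) - 4·L_2(x) - 49·L_3(x).
Expanding and collecting terms gives P(x) = -5x³ - 5x² + 5x + 1.
Check: P(0) = 1. ✓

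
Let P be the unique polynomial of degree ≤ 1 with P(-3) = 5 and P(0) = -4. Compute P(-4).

8

Using the Lagrange interpolation formula with nodes -3, 0:
  L_0(x) = x / -3
  L_1(x) = (x + 3) / 3
Then P(x) = 5·L_0(x) - 4·L_1(x).
Expanding and collecting terms gives P(x) = -3x - 4.
Evaluating at x = -4: P(-4) = 8.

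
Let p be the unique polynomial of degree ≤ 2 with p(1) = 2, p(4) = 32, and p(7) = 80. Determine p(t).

p(t) = t^2 + 5t - 4

Using the Lagrange interpolation formula with nodes 1, 4, 7:
  L_0(t) = (t - 4)(t - 7) / 18
  L_1(t) = (t - 1)(t - 7) / -9
  L_2(t) = (t - 1)(t - 4) / 18
Then p(t) = 2·L_0(t) + 32·L_1(t) + 80·L_2(t).
Expanding and collecting terms gives p(t) = t^2 + 5t - 4.
Check: p(4) = 32. ✓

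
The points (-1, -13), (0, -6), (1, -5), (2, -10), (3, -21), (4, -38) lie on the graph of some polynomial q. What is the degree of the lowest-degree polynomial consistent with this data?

Forward differences of the values at n = -1, 0, 1, 2, 3, 4:
  q  : -13  -6  -5  -10  -21  -38
  Δ  : 7  1  -5  -11  -17
  Δ^2: -6  -6  -6  -6
  Δ^3: 0  0  0
  Δ^4: 0  0
  Δ^5: 0
The second differences are constant (-6) and nonzero, while all higher differences vanish, so the minimal degree is 2.

2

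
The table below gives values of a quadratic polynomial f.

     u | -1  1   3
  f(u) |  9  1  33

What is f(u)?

Write f(u) = au^2 + bu + c. Substituting each data point gives a linear system:
  a - b + c = 9
  a + b + c = 1
  9a + 3b + c = 33
Solving the system yields a = 5, b = -4, c = 0.
So f(u) = 5u^2 - 4u.
Check: f(1) = 1. ✓

f(u) = 5u^2 - 4u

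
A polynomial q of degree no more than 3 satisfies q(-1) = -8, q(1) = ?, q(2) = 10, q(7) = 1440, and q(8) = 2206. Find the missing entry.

-6

The 4 known points determine the degree-3 polynomial uniquely.
Write q(s) = as^3 + bs^2 + cs + d. Substituting each data point gives a linear system:
  -a + b - c + d = -8
  8a + 4b + 2c + d = 10
  343a + 49b + 7c + d = 1440
  512a + 64b + 8c + d = 2206
Solving the system yields a = 5, b = -5, c = -4, d = -2.
So q(s) = 5s^3 - 5s^2 - 4s - 2.
Then q(1) = -6.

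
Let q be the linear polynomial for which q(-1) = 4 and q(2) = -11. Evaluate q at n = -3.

14

Write q(n) = an + b. Substituting each data point gives a linear system:
  -a + b = 4
  2a + b = -11
Solving the system yields a = -5, b = -1.
So q(n) = -5n - 1.
Then q(-3) = 14.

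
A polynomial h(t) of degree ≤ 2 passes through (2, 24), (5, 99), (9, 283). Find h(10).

344

Using the Lagrange interpolation formula with nodes 2, 5, 9:
  L_0(t) = (t - 5)(t - 9) / 21
  L_1(t) = (t - 2)(t - 9) / -12
  L_2(t) = (t - 2)(t - 5) / 28
Then h(t) = 24·L_0(t) + 99·L_1(t) + 283·L_2(t).
Expanding and collecting terms gives h(t) = 3t^2 + 4t + 4.
Evaluating at t = 10: h(10) = 344.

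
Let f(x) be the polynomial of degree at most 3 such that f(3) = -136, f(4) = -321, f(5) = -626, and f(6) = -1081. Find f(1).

-6

Forward differences of the values at x = 3, 4, 5, 6:
  f  : -136  -321  -626  -1081
  Δ  : -185  -305  -455
  Δ^2: -120  -150
  Δ^3: -30
The third differences are constant, confirming degree 3.
Interpolating (Newton forward form) and evaluating at x = 1 gives f(1) = -6.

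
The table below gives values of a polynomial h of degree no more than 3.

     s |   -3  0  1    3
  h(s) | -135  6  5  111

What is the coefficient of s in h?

Write h(s) = as^3 + bs^2 + cs + d. Substituting each data point gives a linear system:
  -27a + 9b - 3c + d = -135
  d = 6
  a + b + c + d = 5
  27a + 9b + 3c + d = 111
Solving the system yields a = 5, b = -2, c = -4, d = 6.
So h(s) = 5s^3 - 2s^2 - 4s + 6.
The coefficient of s is -4.

-4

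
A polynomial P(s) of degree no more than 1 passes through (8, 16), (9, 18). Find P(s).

Write P(s) = as + b. Substituting each data point gives a linear system:
  8a + b = 16
  9a + b = 18
Solving the system yields a = 2, b = 0.
So P(s) = 2s.
Check: P(9) = 18. ✓

P(s) = 2s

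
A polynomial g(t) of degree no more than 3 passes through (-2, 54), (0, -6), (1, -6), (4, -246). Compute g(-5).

744

Using the Lagrange interpolation formula with nodes -2, 0, 1, 4:
  L_0(t) = t(t - 1)(t - 4) / -36
  L_1(t) = (t + 2)(t - 1)(t - 4) / 8
  L_2(t) = (t + 2)t(t - 4) / -9
  L_3(t) = (t + 2)t(t - 1) / 72
Then g(t) = 54·L_0(t) - 6·L_1(t) - 6·L_2(t) - 246·L_3(t).
Expanding and collecting terms gives g(t) = -5t³ + 5t² - 6.
Evaluating at t = -5: g(-5) = 744.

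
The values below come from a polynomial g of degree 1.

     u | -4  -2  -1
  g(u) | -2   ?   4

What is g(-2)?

2

The 2 known points determine the degree-1 polynomial uniquely.
Write g(u) = au + b. Substituting each data point gives a linear system:
  -4a + b = -2
  -a + b = 4
Solving the system yields a = 2, b = 6.
So g(u) = 2u + 6.
Then g(-2) = 2.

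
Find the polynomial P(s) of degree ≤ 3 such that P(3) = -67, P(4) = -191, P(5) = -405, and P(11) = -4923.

Write P(s) = as^3 + bs^2 + cs + d. Substituting each data point gives a linear system:
  27a + 9b + 3c + d = -67
  64a + 16b + 4c + d = -191
  125a + 25b + 5c + d = -405
  1331a + 121b + 11c + d = -4923
Solving the system yields a = -4, b = 3, c = 3, d = 5.
So P(s) = -4s³ + 3s² + 3s + 5.
Check: P(4) = -191. ✓

P(s) = -4s^3 + 3s^2 + 3s + 5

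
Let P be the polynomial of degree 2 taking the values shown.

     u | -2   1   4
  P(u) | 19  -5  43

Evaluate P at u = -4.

Forward differences of the values at u = -2, 1, 4:
  P  : 19  -5  43
  Δ  : -24  48
  Δ^2: 72
The second differences are constant, confirming degree 2.
Interpolating (Newton forward form) and evaluating at u = -4 gives P(-4) = 75.

75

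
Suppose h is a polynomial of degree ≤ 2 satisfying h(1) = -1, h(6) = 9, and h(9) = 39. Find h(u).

h(u) = u^2 - 5u + 3

Write h(u) = au^2 + bu + c. Substituting each data point gives a linear system:
  a + b + c = -1
  36a + 6b + c = 9
  81a + 9b + c = 39
Solving the system yields a = 1, b = -5, c = 3.
So h(u) = u² - 5u + 3.
Check: h(6) = 9. ✓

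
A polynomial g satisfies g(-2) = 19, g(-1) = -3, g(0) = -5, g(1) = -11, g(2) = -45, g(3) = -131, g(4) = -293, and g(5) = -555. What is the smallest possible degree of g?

3

Forward differences of the values at s = -2, -1, 0, 1, 2, 3, 4, 5:
  g  : 19  -3  -5  -11  -45  -131  -293  -555
  Δ  : -22  -2  -6  -34  -86  -162  -262
  Δ^2: 20  -4  -28  -52  -76  -100
  Δ^3: -24  -24  -24  -24  -24
  Δ^4: 0  0  0  0
  Δ^5: 0  0  0
  Δ^6: 0  0
  Δ^7: 0
The third differences are constant (-24) and nonzero, while all higher differences vanish, so the minimal degree is 3.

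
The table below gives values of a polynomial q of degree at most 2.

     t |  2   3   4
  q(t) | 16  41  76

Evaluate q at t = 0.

Using the Lagrange interpolation formula with nodes 2, 3, 4:
  L_0(t) = (t - 3)(t - 4) / 2
  L_1(t) = (t - 2)(t - 4) / -1
  L_2(t) = (t - 2)(t - 3) / 2
Then q(t) = 16·L_0(t) + 41·L_1(t) + 76·L_2(t).
Expanding and collecting terms gives q(t) = 5t^2 - 4.
Evaluating at t = 0: q(0) = -4.

-4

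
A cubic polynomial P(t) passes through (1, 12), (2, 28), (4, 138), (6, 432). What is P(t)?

P(t) = 2t^3 - t^2 + 5t + 6

Write P(t) = at^3 + bt^2 + ct + d. Substituting each data point gives a linear system:
  a + b + c + d = 12
  8a + 4b + 2c + d = 28
  64a + 16b + 4c + d = 138
  216a + 36b + 6c + d = 432
Solving the system yields a = 2, b = -1, c = 5, d = 6.
So P(t) = 2t^3 - t^2 + 5t + 6.
Check: P(2) = 28. ✓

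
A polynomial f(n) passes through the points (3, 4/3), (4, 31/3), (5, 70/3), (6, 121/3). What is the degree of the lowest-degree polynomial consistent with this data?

Forward differences of the values at n = 3, 4, 5, 6:
  f  : 4/3  31/3  70/3  121/3
  Δ  : 9  13  17
  Δ^2: 4  4
  Δ^3: 0
The second differences are constant (4) and nonzero, while all higher differences vanish, so the minimal degree is 2.

2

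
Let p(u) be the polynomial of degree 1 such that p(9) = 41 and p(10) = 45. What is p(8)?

37

Write p(u) = au + b. Substituting each data point gives a linear system:
  9a + b = 41
  10a + b = 45
Solving the system yields a = 4, b = 5.
So p(u) = 4u + 5.
Then p(8) = 37.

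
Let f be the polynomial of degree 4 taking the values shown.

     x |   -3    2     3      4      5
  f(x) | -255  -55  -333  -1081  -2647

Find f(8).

-17173

Write f(x) = ax^4 + bx^3 + cx^2 + dx + e. Substituting each data point gives a linear system:
  81a - 27b + 9c - 3d + e = -255
  16a + 8b + 4c + 2d + e = -55
  81a + 27b + 9c + 3d + e = -333
  256a + 64b + 16c + 4d + e = -1081
  625a + 125b + 25c + 5d + e = -2647
Solving the system yields a = -4, b = -2, c = 3, d = 5, e = 3.
So f(x) = -4x^4 - 2x^3 + 3x^2 + 5x + 3.
Then f(8) = -17173.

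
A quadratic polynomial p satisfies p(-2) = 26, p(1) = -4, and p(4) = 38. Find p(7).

152

Forward differences of the values at n = -2, 1, 4:
  p  : 26  -4  38
  Δ  : -30  42
  Δ^2: 72
The second differences are constant, confirming degree 2.
Interpolating (Newton forward form) and evaluating at n = 7 gives p(7) = 152.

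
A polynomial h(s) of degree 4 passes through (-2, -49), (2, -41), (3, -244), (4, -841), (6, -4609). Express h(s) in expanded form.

Write h(s) = as^4 + bs^3 + cs^2 + ds + e. Substituting each data point gives a linear system:
  16a - 8b + 4c - 2d + e = -49
  16a + 8b + 4c + 2d + e = -41
  81a + 27b + 9c + 3d + e = -244
  256a + 64b + 16c + 4d + e = -841
  1296a + 216b + 36c + 6d + e = -4609
Solving the system yields a = -4, b = 2, c = 5, d = -6, e = -1.
So h(s) = -4s^4 + 2s^3 + 5s^2 - 6s - 1.
Check: h(2) = -41. ✓

h(s) = -4s^4 + 2s^3 + 5s^2 - 6s - 1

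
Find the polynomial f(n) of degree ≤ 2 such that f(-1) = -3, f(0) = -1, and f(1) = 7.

f(n) = 3n^2 + 5n - 1

Write f(n) = an^2 + bn + c. Substituting each data point gives a linear system:
  a - b + c = -3
  c = -1
  a + b + c = 7
Solving the system yields a = 3, b = 5, c = -1.
So f(n) = 3n^2 + 5n - 1.
Check: f(-1) = -3. ✓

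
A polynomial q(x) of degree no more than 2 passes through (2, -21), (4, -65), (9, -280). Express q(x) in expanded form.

Write q(x) = ax^2 + bx + c. Substituting each data point gives a linear system:
  4a + 2b + c = -21
  16a + 4b + c = -65
  81a + 9b + c = -280
Solving the system yields a = -3, b = -4, c = -1.
So q(x) = -3x² - 4x - 1.
Check: q(9) = -280. ✓

q(x) = -3x^2 - 4x - 1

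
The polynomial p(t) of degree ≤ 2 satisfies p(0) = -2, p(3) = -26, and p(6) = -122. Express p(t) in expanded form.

p(t) = -4t^2 + 4t - 2

Using the Lagrange interpolation formula with nodes 0, 3, 6:
  L_0(t) = (t - 3)(t - 6) / 18
  L_1(t) = t(t - 6) / -9
  L_2(t) = t(t - 3) / 18
Then p(t) = -2·L_0(t) - 26·L_1(t) - 122·L_2(t).
Expanding and collecting terms gives p(t) = -4t² + 4t - 2.
Check: p(6) = -122. ✓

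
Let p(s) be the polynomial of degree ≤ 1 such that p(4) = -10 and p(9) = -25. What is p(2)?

-4

Using the Lagrange interpolation formula with nodes 4, 9:
  L_0(s) = (s - 9) / -5
  L_1(s) = (s - 4) / 5
Then p(s) = -10·L_0(s) - 25·L_1(s).
Expanding and collecting terms gives p(s) = -3s + 2.
Evaluating at s = 2: p(2) = -4.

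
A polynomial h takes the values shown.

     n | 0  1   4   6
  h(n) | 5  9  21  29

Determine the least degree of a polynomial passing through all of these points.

1

Divided differences on the nodes 0, 1, 4, 6:
  order 0: 5  9  21  29
  order 1: 4  4  4
  order 2: 0  0
  order 3: 0
The order-1 divided differences are all 4 (nonzero) and every higher order vanishes, so the data lies on a polynomial of degree exactly 1.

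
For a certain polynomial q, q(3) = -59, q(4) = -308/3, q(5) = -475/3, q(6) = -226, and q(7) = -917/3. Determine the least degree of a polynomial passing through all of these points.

2

Forward differences of the values at t = 3, 4, 5, 6, 7:
  q  : -59  -308/3  -475/3  -226  -917/3
  Δ  : -131/3  -167/3  -203/3  -239/3
  Δ^2: -12  -12  -12
  Δ^3: 0  0
  Δ^4: 0
The second differences are constant (-12) and nonzero, while all higher differences vanish, so the minimal degree is 2.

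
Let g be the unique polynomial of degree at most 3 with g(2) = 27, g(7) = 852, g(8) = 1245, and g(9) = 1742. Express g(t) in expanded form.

Write g(t) = at^3 + bt^2 + ct + d. Substituting each data point gives a linear system:
  8a + 4b + 2c + d = 27
  343a + 49b + 7c + d = 852
  512a + 64b + 8c + d = 1245
  729a + 81b + 9c + d = 1742
Solving the system yields a = 2, b = 4, c = -5, d = 5.
So g(t) = 2t³ + 4t² - 5t + 5.
Check: g(8) = 1245. ✓

g(t) = 2t^3 + 4t^2 - 5t + 5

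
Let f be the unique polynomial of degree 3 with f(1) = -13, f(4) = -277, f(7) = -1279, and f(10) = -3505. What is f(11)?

-4603

Write f(x) = ax^3 + bx^2 + cx + d. Substituting each data point gives a linear system:
  a + b + c + d = -13
  64a + 16b + 4c + d = -277
  343a + 49b + 7c + d = -1279
  1000a + 100b + 10c + d = -3505
Solving the system yields a = -3, b = -5, c = 0, d = -5.
So f(x) = -3x^3 - 5x^2 - 5.
Then f(11) = -4603.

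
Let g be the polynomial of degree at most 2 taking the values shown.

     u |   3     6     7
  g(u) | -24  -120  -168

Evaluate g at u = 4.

Write g(u) = au^2 + bu + c. Substituting each data point gives a linear system:
  9a + 3b + c = -24
  36a + 6b + c = -120
  49a + 7b + c = -168
Solving the system yields a = -4, b = 4, c = 0.
So g(u) = -4u^2 + 4u.
Then g(4) = -48.

-48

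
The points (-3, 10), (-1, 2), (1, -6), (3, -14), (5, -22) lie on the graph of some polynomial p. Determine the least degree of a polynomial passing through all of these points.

1

Forward differences of the values at t = -3, -1, 1, 3, 5:
  p  : 10  2  -6  -14  -22
  Δ  : -8  -8  -8  -8
  Δ^2: 0  0  0
  Δ^3: 0  0
  Δ^4: 0
The first differences are constant (-8) and nonzero, while all higher differences vanish, so the minimal degree is 1.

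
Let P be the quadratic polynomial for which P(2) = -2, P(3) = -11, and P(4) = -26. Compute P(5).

-47

Write P(s) = as^2 + bs + c. Substituting each data point gives a linear system:
  4a + 2b + c = -2
  9a + 3b + c = -11
  16a + 4b + c = -26
Solving the system yields a = -3, b = 6, c = -2.
So P(s) = -3s^2 + 6s - 2.
Then P(5) = -47.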